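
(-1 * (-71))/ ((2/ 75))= 5325/2 = 2662.50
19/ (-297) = -19/297 = -0.06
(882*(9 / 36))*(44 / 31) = 312.97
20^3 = 8000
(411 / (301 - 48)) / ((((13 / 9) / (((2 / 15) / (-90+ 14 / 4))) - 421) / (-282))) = 1390824/4123141 = 0.34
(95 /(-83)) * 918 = -87210/83 = -1050.72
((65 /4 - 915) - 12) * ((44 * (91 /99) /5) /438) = -331513/19710 = -16.82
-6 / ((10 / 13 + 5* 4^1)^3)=-2197/3280500 = 0.00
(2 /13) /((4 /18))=9/13 = 0.69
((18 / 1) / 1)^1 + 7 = 25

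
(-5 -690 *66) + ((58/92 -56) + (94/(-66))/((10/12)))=-115373259/2530 = -45602.08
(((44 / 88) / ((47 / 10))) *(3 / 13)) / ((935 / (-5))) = -15/114257 = 0.00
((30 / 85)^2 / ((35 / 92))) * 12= 39744/10115 = 3.93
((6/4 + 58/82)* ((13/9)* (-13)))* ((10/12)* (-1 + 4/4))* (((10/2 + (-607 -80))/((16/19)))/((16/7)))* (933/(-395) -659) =0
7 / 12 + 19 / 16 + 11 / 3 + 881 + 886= 28359/16 = 1772.44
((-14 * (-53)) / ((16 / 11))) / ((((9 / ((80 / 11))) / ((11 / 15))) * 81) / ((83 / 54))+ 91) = 338723/119473 = 2.84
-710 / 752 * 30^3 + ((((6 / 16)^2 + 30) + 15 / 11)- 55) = -844257427/33088 = -25515.52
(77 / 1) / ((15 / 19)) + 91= 2828/15 = 188.53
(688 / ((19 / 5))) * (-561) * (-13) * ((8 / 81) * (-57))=-66901120/9 = -7433457.78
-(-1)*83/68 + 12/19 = 2393/1292 = 1.85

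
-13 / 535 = -0.02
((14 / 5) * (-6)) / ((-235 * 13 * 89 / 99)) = 8316/1359475 = 0.01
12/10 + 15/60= 29/20 = 1.45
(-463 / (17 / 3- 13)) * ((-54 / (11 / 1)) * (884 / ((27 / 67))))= -82267692/121 = -679898.28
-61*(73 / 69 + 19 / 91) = -485194/6279 = -77.27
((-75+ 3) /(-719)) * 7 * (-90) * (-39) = 2460.42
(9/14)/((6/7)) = 3/4 = 0.75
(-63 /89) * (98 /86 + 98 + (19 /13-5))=-3366783/49751 = -67.67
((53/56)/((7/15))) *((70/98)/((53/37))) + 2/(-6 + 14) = 3461/2744 = 1.26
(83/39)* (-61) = -5063/39 = -129.82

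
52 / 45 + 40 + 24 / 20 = 1906/45 = 42.36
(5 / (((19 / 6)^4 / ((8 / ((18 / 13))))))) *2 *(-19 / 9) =-8320/6859 = -1.21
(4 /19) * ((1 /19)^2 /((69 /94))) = 376/473271 = 0.00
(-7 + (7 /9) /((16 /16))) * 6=-112/3 = -37.33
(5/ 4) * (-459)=-2295/4 = -573.75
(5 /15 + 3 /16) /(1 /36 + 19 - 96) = -75/11084 = -0.01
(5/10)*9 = 9/2 = 4.50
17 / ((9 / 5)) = 85/9 = 9.44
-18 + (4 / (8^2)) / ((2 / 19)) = -557/32 = -17.41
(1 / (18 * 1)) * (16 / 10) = 4/45 = 0.09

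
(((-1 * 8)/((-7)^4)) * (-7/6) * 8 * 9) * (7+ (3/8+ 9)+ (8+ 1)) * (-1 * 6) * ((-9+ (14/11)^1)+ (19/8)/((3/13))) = -109.27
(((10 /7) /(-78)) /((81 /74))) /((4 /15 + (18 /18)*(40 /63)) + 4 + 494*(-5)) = 925/136276803 = 0.00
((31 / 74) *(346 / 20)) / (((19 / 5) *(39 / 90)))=80445/18278 = 4.40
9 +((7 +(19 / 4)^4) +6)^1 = 135953/256 = 531.07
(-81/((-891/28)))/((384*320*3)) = 7/1013760 = 0.00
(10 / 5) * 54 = 108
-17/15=-1.13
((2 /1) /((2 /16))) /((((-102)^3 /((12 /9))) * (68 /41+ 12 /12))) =-328/43376877 = 0.00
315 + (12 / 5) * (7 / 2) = 1617/5 = 323.40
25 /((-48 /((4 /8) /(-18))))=25/1728 = 0.01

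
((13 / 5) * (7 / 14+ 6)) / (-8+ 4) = -169/40 = -4.22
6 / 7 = 0.86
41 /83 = 0.49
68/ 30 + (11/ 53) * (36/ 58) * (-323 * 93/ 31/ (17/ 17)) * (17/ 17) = -2825672/23055 = -122.56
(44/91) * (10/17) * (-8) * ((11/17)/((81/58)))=-2245760/2130219 = -1.05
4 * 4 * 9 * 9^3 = 104976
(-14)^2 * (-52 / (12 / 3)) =-2548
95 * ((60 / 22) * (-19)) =-54150/11 = -4922.73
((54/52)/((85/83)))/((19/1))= 2241/41990 = 0.05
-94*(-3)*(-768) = -216576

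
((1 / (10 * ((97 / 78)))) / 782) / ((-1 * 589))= -39/223390030 = 0.00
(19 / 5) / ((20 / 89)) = 1691/100 = 16.91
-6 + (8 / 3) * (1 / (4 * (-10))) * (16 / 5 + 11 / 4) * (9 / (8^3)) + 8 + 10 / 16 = 134043/51200 = 2.62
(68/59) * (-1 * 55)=-3740/59 = -63.39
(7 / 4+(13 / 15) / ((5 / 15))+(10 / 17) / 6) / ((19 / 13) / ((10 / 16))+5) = 58981/97308 = 0.61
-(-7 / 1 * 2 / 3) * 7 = 98/3 = 32.67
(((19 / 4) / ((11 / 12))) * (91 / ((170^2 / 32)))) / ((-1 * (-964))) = 10374/19153475 = 0.00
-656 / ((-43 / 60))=915.35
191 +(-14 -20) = 157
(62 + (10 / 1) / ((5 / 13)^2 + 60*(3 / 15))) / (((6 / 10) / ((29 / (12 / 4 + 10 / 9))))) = 56104560/75961 = 738.60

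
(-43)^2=1849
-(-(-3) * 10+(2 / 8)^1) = -30.25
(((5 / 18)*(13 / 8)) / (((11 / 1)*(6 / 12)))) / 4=65/3168 = 0.02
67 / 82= 0.82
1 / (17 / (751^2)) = 564001/17 = 33176.53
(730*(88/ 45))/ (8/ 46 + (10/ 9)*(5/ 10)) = 295504/151 = 1956.98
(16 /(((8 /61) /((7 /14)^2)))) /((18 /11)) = 671/36 = 18.64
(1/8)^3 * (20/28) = 5/3584 = 0.00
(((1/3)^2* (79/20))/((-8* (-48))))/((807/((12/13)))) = 79/60428160 = 0.00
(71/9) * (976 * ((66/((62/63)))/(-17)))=-30374.53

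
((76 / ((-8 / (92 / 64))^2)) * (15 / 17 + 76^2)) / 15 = 987078557/1044480 = 945.04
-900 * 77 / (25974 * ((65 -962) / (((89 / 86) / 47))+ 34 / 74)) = 13706/209271543 = 0.00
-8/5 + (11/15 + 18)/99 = -419/297 = -1.41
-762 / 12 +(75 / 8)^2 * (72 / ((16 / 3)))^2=4084369/256 = 15954.57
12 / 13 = 0.92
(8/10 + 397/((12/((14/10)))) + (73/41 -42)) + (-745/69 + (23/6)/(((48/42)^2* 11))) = -72358163/19916160 = -3.63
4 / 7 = 0.57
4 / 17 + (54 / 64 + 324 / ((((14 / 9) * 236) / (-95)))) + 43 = -8934033/224672 = -39.76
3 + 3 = 6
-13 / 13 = -1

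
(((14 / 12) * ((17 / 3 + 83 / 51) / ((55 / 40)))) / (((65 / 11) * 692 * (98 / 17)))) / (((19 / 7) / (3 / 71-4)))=-17422/45508515 = 0.00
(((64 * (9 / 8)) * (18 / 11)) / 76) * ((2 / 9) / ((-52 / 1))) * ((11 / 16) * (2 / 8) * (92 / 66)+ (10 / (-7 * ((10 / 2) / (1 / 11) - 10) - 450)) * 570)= 35307/739024 = 0.05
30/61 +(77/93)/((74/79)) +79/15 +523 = 370574877/699670 = 529.64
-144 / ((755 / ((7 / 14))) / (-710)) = 10224/151 = 67.71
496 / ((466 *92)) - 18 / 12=-1.49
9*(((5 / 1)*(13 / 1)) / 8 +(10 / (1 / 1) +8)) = 1881/8 = 235.12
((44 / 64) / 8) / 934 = 11/119552 = 0.00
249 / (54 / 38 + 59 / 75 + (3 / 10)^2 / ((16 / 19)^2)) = 363340800/3406697 = 106.65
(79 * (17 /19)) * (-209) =-14773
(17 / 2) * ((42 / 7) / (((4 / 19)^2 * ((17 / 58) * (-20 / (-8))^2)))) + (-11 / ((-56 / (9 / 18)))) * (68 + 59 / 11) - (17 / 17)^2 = 1776167/2800 = 634.35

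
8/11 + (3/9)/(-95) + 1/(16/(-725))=-2236571/50160 = -44.59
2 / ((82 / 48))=48/41 = 1.17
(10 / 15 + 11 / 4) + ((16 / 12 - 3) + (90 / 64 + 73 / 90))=5713/1440 = 3.97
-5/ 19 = -0.26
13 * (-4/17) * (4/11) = -208/187 = -1.11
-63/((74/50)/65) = -102375/37 = -2766.89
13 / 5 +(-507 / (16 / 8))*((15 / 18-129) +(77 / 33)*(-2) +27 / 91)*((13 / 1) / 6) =61150609/840 = 72798.34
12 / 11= 1.09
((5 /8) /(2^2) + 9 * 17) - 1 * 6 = 4709/32 = 147.16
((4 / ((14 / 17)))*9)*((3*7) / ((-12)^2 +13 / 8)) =7344/1165 = 6.30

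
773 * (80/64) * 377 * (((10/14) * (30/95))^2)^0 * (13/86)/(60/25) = 94711825/4128 = 22943.76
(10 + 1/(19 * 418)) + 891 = 7155743/7942 = 901.00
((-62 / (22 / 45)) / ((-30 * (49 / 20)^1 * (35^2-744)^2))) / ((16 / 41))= 19065/997628632 = 0.00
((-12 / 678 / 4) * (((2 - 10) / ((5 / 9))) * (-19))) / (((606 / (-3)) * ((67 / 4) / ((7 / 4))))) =2394/3823355 = 0.00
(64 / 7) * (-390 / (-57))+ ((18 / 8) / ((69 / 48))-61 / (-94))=18624511/287546 = 64.77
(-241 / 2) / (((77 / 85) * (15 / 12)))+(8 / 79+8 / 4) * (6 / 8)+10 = -1153819/12166 = -94.84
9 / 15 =3/5 = 0.60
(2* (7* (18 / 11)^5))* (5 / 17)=132269760/2737867 = 48.31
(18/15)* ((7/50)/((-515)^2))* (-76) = -1596/33153125 = 0.00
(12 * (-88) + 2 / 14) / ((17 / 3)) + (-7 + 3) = -22649/119 = -190.33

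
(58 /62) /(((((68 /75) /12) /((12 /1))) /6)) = 469800/527 = 891.46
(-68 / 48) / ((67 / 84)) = -119/67 = -1.78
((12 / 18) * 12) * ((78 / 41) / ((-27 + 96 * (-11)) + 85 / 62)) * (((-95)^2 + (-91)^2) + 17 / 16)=-669575634/2749501 = -243.53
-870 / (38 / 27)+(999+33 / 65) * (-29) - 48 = -36620073/1235 = -29651.88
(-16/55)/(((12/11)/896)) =-3584/15 = -238.93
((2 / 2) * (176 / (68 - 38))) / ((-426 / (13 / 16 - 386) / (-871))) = -59047703/12780 = -4620.32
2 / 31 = 0.06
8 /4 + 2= 4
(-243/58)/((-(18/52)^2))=1014/29 = 34.97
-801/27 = -89/3 = -29.67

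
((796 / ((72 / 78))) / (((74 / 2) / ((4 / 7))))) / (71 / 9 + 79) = 15522/101269 = 0.15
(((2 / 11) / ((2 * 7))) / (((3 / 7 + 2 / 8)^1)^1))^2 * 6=96/43681 = 0.00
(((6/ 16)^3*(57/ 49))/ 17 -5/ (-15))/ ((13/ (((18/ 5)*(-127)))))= -164254053/13861120 = -11.85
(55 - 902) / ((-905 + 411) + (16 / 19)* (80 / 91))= 1464463/852846 = 1.72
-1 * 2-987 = -989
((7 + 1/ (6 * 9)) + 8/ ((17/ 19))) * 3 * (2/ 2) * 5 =73255/306 = 239.40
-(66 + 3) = -69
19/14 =1.36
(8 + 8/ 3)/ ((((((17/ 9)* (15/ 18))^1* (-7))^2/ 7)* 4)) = 7776/50575 = 0.15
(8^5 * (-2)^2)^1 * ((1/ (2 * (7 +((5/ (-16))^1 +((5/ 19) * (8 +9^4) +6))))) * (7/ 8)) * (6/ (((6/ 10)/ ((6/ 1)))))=348651520/176459 = 1975.82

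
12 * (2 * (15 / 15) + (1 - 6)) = -36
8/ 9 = 0.89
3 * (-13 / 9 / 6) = -13/18 = -0.72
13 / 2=6.50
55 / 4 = 13.75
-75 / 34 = -2.21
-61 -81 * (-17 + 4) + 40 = 1032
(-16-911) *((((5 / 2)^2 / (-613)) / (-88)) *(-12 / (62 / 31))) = 69525/107888 = 0.64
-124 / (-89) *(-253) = -31372/89 = -352.49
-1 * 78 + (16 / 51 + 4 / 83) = -328642/4233 = -77.64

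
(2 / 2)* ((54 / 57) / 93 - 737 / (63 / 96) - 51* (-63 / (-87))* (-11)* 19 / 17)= -239972027/358701 = -669.00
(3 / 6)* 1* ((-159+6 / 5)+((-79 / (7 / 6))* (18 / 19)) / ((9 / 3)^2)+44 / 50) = -82.02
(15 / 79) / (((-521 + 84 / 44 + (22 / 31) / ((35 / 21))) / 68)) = -434775/17465399 = -0.02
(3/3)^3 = 1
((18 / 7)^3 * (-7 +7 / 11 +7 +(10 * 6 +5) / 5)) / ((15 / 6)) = 349920/3773 = 92.74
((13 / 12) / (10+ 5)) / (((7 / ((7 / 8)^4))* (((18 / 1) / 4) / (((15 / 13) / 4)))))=343/884736 = 0.00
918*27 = 24786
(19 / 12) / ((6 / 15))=95/24 = 3.96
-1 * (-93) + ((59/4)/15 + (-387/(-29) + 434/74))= 7287367/64380 = 113.19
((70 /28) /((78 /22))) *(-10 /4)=-275/156 = -1.76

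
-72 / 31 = -2.32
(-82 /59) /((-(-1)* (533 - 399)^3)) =-41/70980068 = 0.00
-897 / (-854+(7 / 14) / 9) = 16146/15371 = 1.05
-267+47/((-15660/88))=-1046339/3915 = -267.26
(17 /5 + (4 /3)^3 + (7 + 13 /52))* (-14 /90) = -49217/24300 = -2.03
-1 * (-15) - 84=-69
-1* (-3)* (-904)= -2712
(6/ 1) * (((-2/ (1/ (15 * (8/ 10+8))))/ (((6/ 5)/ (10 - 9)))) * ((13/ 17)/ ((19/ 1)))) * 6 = -102960/323 = -318.76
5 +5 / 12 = 65/12 = 5.42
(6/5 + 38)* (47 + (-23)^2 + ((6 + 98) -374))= 59976/5 = 11995.20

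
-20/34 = -10/17 = -0.59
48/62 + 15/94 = 2721/2914 = 0.93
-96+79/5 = -80.20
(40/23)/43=0.04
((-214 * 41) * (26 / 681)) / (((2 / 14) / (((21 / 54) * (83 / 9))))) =-8409.75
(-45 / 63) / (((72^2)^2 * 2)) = -5/376233984 = 0.00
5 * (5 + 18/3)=55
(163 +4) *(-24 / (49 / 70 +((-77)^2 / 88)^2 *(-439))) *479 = 204782080/212564457 = 0.96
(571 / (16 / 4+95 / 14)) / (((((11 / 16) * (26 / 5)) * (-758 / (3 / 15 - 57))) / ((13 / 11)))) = 9081184/6924709 = 1.31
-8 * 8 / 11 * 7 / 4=-112/11 = -10.18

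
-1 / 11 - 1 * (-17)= 186/11 = 16.91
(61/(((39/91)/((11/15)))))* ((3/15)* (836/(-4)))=-981673/225 = -4362.99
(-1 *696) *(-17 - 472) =340344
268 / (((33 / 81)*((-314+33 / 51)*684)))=-3417/1113343 = 0.00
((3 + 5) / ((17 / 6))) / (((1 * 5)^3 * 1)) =48/2125 = 0.02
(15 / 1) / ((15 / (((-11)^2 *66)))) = 7986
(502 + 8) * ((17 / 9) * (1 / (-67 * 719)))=-2890/144519 = -0.02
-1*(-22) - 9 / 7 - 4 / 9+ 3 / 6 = 2617/126 = 20.77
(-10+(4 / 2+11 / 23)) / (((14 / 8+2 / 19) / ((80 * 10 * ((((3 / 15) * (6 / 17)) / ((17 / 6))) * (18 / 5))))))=-90878976/312409 = -290.90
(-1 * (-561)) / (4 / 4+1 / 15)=8415/16 = 525.94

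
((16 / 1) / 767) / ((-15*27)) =-16/310635 = 0.00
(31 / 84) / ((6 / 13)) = 403/504 = 0.80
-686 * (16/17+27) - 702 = -19869.65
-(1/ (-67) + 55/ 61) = -3624/4087 = -0.89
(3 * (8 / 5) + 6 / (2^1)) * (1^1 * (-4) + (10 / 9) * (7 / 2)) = -13/15 = -0.87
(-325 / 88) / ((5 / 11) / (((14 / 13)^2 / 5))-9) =15925/30358 = 0.52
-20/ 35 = -4/7 = -0.57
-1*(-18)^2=-324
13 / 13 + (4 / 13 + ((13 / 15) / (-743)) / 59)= 11178266/8548215 = 1.31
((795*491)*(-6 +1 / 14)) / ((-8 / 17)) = 550776795/112 = 4917649.96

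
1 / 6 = 0.17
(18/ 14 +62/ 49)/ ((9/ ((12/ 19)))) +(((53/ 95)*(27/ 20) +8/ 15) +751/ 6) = 1861493/14700 = 126.63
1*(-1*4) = -4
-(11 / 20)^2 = -0.30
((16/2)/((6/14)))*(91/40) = 637/15 = 42.47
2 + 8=10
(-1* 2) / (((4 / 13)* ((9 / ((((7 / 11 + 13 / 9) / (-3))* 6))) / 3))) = 2678/297 = 9.02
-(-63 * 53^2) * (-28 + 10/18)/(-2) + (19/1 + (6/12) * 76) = 4856875/2 = 2428437.50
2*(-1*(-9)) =18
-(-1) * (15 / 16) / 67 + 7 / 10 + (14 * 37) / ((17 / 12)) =33382819/91120 = 366.36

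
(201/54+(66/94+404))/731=0.56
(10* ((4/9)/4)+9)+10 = 181/9 = 20.11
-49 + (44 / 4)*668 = 7299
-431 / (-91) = 431/91 = 4.74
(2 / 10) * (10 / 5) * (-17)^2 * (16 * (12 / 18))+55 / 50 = 7405/6 = 1234.17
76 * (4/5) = 304/5 = 60.80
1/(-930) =-1/930 = 0.00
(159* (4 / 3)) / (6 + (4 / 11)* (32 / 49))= 57134/1681 = 33.99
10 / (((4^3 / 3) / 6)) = 45/16 = 2.81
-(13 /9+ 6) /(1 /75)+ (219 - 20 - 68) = -1282/3 = -427.33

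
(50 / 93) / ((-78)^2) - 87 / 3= -8204249/282906 = -29.00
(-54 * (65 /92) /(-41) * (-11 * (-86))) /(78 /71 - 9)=-1786005/16031 = -111.41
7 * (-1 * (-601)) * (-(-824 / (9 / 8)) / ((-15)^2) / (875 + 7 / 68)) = 269401856/17214525 = 15.65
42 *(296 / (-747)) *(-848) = 3514112/249 = 14112.90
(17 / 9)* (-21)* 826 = -98294/3 = -32764.67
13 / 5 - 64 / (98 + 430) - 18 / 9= 0.48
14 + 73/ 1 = 87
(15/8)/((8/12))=45/16 = 2.81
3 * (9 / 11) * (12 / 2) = 162/11 = 14.73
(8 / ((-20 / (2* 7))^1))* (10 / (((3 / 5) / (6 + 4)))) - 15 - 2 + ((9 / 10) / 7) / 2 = -399113/420 = -950.27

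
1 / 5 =0.20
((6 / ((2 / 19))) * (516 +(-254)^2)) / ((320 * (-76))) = -152.42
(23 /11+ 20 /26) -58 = -55.14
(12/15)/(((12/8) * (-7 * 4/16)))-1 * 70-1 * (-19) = -5387/105 = -51.30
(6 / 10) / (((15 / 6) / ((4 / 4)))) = 6/25 = 0.24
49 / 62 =0.79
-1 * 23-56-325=-404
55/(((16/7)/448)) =10780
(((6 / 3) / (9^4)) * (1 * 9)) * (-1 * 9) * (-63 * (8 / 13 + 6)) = 1204/117 = 10.29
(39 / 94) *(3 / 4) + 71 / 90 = 18613/16920 = 1.10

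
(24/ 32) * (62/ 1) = 93/2 = 46.50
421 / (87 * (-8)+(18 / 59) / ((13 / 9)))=-322907/533670 = -0.61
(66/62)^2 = 1089/961 = 1.13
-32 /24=-4/3 = -1.33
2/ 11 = 0.18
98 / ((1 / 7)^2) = 4802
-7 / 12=-0.58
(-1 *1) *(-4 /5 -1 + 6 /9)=17/15 = 1.13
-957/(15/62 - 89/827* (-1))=-49069218/17923 = -2737.78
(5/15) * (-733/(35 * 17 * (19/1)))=-733/33915 = -0.02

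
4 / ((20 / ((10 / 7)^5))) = 20000/16807 = 1.19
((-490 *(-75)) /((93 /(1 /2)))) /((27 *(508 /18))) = 6125/23622 = 0.26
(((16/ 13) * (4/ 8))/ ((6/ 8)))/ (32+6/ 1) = 16/741 = 0.02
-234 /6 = -39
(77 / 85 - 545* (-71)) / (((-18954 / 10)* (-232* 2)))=0.04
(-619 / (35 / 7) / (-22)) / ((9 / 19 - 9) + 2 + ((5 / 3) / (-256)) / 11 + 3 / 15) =-4516224/5077723 = -0.89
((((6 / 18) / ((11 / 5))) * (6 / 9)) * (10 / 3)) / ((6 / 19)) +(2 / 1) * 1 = 2732/891 = 3.07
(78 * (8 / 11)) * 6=3744/11 = 340.36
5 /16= 0.31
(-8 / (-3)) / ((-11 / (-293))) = 2344/33 = 71.03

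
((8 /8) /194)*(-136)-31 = -3075/97 = -31.70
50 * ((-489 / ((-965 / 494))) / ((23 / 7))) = 16909620/4439 = 3809.33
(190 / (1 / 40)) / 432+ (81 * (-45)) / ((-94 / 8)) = 415985/1269 = 327.81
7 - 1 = 6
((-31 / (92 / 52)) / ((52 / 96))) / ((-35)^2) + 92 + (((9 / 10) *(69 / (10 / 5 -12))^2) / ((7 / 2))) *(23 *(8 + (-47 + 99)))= 478600897/28175 = 16986.72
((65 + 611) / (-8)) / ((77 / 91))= -2197/22 = -99.86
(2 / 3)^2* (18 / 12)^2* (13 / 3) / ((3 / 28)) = 364/9 = 40.44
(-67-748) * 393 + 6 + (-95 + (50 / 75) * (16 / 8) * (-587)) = -963500/3 = -321166.67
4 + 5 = 9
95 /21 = 4.52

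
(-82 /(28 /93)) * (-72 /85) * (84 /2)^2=34591536/85 = 406959.25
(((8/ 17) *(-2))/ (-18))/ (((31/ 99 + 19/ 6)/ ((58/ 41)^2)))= 592064/19689553 = 0.03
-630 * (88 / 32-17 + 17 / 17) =8347.50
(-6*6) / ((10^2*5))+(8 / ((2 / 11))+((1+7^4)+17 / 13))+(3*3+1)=3993008/1625 = 2457.24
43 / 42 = 1.02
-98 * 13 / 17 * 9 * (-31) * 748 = 15639624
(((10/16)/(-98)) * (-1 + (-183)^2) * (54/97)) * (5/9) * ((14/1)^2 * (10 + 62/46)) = -14250600/97 = -146913.40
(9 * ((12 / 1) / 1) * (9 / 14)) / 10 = 243/35 = 6.94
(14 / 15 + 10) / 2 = 82/15 = 5.47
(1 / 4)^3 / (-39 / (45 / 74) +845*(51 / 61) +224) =915/50732992 = 0.00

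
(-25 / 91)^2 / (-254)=-625/2103374 = 0.00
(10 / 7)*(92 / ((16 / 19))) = 2185/14 = 156.07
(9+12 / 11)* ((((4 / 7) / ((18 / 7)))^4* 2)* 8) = 9472/24057 = 0.39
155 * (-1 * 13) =-2015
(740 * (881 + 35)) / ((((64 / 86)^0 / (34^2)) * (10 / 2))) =156716608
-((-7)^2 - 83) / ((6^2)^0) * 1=34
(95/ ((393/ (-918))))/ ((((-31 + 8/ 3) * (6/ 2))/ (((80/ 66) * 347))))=1582320/1441 = 1098.07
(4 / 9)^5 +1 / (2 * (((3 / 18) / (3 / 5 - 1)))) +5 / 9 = -185149/295245 = -0.63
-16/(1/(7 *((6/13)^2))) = -4032/169 = -23.86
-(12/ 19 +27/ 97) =-1677/1843 = -0.91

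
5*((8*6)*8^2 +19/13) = 199775/13 = 15367.31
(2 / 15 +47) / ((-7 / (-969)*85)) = 1919/25 = 76.76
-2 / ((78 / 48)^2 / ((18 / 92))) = -0.15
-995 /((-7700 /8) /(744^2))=220307328/385 = 572226.83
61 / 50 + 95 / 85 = 1987/850 = 2.34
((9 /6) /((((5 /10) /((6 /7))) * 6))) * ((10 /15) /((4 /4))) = 2/7 = 0.29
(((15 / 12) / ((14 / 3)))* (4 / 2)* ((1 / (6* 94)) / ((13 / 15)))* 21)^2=50625/95570176 = 0.00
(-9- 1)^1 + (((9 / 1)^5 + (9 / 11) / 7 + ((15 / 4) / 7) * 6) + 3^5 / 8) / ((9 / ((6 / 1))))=12128569/308 = 39378.47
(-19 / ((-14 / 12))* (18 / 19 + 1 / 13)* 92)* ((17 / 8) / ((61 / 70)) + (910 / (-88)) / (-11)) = 45229500/8723 = 5185.09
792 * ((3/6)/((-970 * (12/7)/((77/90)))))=-5929/29100 = -0.20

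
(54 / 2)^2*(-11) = -8019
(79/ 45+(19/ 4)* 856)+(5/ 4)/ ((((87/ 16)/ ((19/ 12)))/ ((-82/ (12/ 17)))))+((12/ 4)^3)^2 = 37227521/7830 = 4754.47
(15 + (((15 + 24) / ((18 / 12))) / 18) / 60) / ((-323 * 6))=-427/55080 = -0.01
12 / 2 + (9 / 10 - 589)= -5821/10 = -582.10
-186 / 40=-93/20 = -4.65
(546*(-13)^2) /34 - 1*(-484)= 54365/17 = 3197.94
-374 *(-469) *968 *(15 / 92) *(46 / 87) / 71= 424482520/2059 = 206159.55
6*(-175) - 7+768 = -289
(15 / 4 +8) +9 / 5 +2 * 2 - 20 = -49/20 = -2.45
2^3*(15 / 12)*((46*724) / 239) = 333040/239 = 1393.47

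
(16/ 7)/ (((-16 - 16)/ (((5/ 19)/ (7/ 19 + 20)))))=-5/5418 = 0.00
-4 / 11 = -0.36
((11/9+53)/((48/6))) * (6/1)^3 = 1464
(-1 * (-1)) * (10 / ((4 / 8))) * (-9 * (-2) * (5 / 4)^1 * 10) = 4500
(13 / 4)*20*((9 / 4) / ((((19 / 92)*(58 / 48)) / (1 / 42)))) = 53820/3857 = 13.95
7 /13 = 0.54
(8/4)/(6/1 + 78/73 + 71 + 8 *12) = 0.01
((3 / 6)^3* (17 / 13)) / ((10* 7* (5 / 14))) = 17/2600 = 0.01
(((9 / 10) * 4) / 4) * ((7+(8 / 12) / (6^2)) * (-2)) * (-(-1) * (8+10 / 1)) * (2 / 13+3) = -46617/65 = -717.18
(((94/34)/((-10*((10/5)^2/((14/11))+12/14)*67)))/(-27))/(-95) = -47/116861400 = 0.00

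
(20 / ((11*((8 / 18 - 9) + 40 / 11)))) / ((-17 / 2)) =0.04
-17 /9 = -1.89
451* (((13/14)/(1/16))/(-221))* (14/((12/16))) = -565.96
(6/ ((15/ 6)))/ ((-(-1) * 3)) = 4/5 = 0.80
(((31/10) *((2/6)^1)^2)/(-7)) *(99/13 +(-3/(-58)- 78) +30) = 104749/52780 = 1.98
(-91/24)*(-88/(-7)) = -143/3 = -47.67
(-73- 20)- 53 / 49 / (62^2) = -17517161/188356 = -93.00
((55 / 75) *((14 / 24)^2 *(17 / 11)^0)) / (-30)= -539/64800 = -0.01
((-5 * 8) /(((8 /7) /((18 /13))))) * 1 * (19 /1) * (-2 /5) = 4788/13 = 368.31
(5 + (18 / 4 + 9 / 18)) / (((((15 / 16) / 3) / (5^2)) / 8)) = 6400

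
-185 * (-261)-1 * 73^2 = 42956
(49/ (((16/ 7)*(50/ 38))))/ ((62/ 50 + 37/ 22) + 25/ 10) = 10241/3408 = 3.00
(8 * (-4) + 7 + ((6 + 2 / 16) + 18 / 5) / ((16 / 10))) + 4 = -955/64 = -14.92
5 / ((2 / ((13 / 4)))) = 65/8 = 8.12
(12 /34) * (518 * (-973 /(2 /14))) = -21168588/17 = -1245211.06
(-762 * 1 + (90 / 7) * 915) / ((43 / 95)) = 7316520/301 = 24307.38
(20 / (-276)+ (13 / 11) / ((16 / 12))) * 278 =343469/1518 = 226.26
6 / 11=0.55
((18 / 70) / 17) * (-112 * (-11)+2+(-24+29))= 1593/85 = 18.74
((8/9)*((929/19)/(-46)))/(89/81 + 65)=-16722/1169849 = -0.01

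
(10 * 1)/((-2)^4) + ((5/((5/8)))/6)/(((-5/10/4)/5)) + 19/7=-8399/168 = -49.99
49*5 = 245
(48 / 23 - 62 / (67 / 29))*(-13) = 495794/1541 = 321.74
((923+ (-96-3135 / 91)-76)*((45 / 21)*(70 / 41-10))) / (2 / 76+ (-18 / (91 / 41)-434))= 9911312/344113 = 28.80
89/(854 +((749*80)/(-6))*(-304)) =267/9110402 = 0.00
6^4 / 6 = 216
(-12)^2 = 144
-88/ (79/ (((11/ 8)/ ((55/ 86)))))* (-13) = 12298/395 = 31.13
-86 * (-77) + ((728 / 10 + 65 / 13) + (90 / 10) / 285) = 636484/95 = 6699.83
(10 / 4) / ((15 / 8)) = 4/3 = 1.33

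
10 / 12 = 5/6 = 0.83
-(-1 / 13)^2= -1/169 = -0.01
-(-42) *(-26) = -1092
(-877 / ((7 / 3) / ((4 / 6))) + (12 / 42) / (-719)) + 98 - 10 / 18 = -6936211/45297 = -153.13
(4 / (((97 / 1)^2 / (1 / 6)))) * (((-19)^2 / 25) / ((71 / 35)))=5054/10020585 = 0.00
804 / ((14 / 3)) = 1206/7 = 172.29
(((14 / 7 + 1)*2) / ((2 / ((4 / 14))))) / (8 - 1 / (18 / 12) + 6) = 9/140 = 0.06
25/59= 0.42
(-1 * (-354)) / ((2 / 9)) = 1593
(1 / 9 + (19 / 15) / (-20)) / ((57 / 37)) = 1591/51300 = 0.03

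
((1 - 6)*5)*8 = -200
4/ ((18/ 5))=10/9 = 1.11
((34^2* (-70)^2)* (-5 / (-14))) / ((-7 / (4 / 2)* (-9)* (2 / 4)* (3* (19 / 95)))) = 5780000/27 = 214074.07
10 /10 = 1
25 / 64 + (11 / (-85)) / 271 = 575171/1474240 = 0.39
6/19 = 0.32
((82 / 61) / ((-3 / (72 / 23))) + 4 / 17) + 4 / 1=67560/23851 = 2.83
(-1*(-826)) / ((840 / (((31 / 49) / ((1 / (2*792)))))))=241428/245 = 985.42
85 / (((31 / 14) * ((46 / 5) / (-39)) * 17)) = -6825/713 = -9.57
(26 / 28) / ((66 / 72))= 78/77 = 1.01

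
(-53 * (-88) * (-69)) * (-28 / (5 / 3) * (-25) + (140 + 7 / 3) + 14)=-185473288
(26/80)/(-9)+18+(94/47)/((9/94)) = 13987/360 = 38.85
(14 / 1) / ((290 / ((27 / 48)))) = 63/2320 = 0.03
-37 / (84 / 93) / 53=-1147/1484 = -0.77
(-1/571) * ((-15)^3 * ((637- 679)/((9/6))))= -94500/571 = -165.50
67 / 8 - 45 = -293/8 = -36.62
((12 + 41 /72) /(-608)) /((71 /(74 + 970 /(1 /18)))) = -7934135/1554048 = -5.11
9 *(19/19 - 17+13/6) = -249/2 = -124.50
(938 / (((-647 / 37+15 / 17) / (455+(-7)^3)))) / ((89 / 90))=-212400720/33197 = -6398.19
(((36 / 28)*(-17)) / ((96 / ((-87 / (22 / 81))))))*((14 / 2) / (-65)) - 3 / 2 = -428037/45760 = -9.35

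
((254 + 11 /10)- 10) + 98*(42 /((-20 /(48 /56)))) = 68.70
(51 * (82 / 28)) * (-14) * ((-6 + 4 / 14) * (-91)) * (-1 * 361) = 392522520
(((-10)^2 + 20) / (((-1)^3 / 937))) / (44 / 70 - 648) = 1967700/11329 = 173.69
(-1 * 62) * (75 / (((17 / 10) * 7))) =-46500/119 = -390.76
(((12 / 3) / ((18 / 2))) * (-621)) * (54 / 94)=-7452/47 = -158.55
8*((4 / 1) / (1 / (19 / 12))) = 152/3 = 50.67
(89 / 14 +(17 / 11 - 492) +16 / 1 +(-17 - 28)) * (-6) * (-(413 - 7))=-1249905.27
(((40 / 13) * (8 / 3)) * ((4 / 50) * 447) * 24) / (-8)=-57216/65 = -880.25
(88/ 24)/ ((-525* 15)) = -11/23625 = 0.00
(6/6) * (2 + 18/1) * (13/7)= 260/7 = 37.14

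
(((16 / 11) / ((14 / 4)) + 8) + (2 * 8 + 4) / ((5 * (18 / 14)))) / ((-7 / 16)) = -127808/4851 = -26.35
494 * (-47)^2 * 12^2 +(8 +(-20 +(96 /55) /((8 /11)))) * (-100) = 157140384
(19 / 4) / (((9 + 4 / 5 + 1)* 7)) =95/1512 = 0.06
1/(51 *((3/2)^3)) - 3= -4123/1377 = -2.99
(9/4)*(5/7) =45/28 = 1.61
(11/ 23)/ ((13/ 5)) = 55/299 = 0.18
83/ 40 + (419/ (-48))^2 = 901709/11520 = 78.27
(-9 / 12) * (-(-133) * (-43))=4289.25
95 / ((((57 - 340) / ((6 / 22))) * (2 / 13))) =-0.60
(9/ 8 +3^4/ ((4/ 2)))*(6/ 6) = 333/8 = 41.62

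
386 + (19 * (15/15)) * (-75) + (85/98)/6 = -610847/588 = -1038.86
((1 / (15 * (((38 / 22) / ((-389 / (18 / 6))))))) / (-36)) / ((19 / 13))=55627/584820 = 0.10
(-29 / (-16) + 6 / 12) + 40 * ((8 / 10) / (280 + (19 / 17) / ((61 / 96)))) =1417719/584368 = 2.43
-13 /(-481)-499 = -18462/37 = -498.97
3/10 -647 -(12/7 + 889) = -107619/70 = -1537.41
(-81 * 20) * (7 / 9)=-1260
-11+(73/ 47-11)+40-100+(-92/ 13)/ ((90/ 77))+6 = -2213389/27495 = -80.50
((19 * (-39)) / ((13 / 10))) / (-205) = 114/41 = 2.78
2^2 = 4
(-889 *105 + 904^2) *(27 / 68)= 19544517/68 = 287419.37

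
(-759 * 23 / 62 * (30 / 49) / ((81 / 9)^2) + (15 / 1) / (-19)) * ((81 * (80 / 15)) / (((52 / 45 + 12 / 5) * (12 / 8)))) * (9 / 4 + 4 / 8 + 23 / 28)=-170520750/202027 = -844.05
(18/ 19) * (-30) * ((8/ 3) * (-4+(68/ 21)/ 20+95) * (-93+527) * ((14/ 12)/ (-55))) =66467968/1045 = 63605.71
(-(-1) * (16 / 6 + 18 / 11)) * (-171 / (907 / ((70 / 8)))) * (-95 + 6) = 12606405/19954 = 631.77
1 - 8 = -7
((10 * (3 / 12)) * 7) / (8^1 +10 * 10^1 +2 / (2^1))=0.16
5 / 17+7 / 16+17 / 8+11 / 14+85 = 168775/1904 = 88.64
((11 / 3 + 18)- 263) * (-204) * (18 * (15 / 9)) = 1476960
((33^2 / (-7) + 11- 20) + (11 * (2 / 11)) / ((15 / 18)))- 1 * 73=-8231/35 = -235.17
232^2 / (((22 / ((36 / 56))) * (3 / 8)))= 322944/77 = 4194.08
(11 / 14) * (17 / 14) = 187/196 = 0.95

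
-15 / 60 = -1/4 = -0.25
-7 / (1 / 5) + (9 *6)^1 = 19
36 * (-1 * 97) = -3492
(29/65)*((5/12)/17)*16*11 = 1276/663 = 1.92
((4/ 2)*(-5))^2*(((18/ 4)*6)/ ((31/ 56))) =151200/31 = 4877.42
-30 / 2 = -15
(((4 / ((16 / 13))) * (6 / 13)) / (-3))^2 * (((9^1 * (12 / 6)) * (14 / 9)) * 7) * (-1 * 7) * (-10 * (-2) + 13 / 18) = -127939/18 = -7107.72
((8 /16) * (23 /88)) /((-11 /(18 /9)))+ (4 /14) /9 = 487/60984 = 0.01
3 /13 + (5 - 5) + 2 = 29/13 = 2.23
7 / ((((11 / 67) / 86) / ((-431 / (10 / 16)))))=-139071632/55 = -2528575.13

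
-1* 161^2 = -25921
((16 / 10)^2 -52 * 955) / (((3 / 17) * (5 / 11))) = -619062.75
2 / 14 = 1/7 = 0.14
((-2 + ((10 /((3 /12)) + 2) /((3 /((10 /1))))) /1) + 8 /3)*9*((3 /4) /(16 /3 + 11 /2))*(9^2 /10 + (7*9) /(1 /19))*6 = 15843357/25 = 633734.28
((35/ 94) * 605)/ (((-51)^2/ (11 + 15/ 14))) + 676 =331067113/488988 = 677.05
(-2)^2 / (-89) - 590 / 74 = -26403/3293 = -8.02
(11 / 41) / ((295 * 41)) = 11/495895 = 0.00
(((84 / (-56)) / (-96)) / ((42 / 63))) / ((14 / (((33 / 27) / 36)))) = 11/193536 = 0.00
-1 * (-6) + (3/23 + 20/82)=6011/943 = 6.37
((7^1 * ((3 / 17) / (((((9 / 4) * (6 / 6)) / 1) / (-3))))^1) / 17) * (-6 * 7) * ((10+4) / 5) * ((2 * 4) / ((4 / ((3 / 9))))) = 10976/1445 = 7.60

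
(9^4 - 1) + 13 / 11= 72173/11 = 6561.18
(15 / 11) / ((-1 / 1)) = -1.36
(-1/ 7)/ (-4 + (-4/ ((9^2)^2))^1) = 6561/183736 = 0.04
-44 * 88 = -3872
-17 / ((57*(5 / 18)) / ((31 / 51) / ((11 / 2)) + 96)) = -107836/1045 = -103.19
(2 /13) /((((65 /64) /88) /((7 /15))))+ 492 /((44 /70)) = 109999078/139425 = 788.95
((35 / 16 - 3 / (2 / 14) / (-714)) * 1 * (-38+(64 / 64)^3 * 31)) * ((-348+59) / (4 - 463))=-469/48 = -9.77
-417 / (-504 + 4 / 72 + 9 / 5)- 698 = -697.17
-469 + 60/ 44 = -5144/11 = -467.64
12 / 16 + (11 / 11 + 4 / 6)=2.42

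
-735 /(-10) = 147/2 = 73.50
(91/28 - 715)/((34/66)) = -93951/68 = -1381.63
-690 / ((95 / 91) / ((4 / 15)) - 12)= 83720/981 = 85.34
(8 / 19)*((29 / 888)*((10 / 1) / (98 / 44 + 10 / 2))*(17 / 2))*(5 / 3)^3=6778750/9053937 = 0.75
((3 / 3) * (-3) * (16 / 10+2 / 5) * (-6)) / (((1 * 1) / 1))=36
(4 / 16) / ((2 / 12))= 3/2 = 1.50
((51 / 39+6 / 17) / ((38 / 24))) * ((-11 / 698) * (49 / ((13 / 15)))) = -17803170/19050863 = -0.93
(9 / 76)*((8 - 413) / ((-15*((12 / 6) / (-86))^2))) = 5911.93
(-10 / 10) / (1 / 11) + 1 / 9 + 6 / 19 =-10.57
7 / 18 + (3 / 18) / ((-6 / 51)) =-37/36 = -1.03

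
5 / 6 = 0.83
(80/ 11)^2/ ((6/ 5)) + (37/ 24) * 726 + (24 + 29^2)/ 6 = 632827/484 = 1307.49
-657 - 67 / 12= -7951/12 = -662.58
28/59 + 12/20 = 317/295 = 1.07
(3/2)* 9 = 27/2 = 13.50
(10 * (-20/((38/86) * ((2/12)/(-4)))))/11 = 206400/209 = 987.56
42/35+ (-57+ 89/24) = -6251/120 = -52.09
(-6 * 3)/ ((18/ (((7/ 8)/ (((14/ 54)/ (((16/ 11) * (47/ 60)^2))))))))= -6627/2200 = -3.01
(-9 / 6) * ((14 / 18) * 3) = -7/2 = -3.50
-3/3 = -1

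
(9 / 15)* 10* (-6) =-36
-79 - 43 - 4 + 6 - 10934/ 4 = -5707/2 = -2853.50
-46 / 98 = -23/49 = -0.47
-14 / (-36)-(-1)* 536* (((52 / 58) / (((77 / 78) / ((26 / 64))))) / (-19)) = -10.02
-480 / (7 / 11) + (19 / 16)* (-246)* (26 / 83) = -1965627/2324 = -845.79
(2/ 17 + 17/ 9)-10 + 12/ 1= 613/153 = 4.01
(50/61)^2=2500/3721 = 0.67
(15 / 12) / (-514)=-5/2056 = 0.00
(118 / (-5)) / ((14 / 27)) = -1593/35 = -45.51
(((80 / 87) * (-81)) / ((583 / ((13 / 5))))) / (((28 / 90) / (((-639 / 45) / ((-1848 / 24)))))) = -1794312/9112873 = -0.20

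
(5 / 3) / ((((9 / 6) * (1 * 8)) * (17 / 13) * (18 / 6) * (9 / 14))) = 455/8262 = 0.06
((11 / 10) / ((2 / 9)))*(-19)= -1881/20 = -94.05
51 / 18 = 17/6 = 2.83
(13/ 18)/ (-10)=-13/180 = -0.07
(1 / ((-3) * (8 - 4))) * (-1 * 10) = 5/6 = 0.83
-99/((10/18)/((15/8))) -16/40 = -13381/40 = -334.52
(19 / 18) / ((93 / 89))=1691/1674 = 1.01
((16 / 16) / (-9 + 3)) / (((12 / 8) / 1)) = -1/9 = -0.11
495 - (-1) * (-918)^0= 496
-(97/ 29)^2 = -9409/841 = -11.19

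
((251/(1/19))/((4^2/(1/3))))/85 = 4769/4080 = 1.17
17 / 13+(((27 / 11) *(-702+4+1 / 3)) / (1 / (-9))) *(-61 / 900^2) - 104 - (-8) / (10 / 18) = -127917749/1430000 = -89.45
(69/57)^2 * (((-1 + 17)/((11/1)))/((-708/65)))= -137540/702867 = -0.20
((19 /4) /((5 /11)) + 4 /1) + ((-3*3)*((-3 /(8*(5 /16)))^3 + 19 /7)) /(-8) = 108917/7000 = 15.56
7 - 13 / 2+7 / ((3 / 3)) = 15/2 = 7.50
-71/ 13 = -5.46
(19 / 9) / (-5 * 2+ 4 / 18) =-19/88 = -0.22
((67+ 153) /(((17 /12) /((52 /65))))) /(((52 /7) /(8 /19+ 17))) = 1223376/4199 = 291.35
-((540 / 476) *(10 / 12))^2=-50625/56644 = -0.89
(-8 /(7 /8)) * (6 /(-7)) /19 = 384/931 = 0.41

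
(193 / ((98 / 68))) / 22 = 3281/539 = 6.09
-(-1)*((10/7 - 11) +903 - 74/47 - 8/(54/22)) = 7893388/8883 = 888.59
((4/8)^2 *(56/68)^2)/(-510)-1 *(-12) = 1768631/147390 = 12.00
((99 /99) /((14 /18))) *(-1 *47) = -423/7 = -60.43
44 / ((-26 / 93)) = -2046/13 = -157.38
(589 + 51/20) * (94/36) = 556057/360 = 1544.60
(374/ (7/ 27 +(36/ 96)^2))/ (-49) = -646272/33859 = -19.09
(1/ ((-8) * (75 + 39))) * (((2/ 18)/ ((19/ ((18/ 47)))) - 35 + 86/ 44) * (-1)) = -0.04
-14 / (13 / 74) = -1036/13 = -79.69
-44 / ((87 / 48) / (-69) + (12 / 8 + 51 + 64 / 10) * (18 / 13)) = -3157440/5850419 = -0.54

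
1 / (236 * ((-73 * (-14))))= 1/241192 = 0.00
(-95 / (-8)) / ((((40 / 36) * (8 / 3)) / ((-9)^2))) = 41553/128 = 324.63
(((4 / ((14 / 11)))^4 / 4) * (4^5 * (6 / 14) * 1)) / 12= 14992384/16807 = 892.03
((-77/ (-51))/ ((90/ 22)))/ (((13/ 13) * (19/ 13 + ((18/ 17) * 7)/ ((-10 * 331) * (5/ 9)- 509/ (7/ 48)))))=142185043/562535550 = 0.25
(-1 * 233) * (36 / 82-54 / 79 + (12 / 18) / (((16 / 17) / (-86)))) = 553890629/38868 = 14250.56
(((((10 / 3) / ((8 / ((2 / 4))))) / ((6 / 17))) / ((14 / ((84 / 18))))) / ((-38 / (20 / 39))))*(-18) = 425/8892 = 0.05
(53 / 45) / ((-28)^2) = 53/35280 = 0.00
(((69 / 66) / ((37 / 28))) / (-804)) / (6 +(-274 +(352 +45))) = -161/21106206 = 0.00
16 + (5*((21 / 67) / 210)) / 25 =53601/3350 = 16.00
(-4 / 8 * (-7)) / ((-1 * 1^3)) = -7/2 = -3.50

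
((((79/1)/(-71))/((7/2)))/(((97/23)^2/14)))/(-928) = 41791/154985048 = 0.00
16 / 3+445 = 1351/3 = 450.33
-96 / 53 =-1.81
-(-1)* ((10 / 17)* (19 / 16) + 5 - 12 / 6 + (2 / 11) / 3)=16871/4488 = 3.76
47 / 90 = 0.52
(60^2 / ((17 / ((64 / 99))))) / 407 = 25600/76109 = 0.34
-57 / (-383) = 57/383 = 0.15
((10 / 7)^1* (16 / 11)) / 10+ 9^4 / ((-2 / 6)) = -1515575/77 = -19682.79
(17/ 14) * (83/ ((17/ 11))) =913/14 = 65.21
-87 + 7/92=-7997/92 = -86.92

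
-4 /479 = -0.01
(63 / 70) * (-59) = -531/10 = -53.10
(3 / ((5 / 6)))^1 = 18/5 = 3.60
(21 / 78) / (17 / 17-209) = -7/5408 = 0.00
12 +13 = 25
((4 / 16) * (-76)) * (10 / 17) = -190/17 = -11.18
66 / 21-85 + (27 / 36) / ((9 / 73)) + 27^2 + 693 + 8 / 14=113131/84 = 1346.80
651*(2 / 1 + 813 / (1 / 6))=3176880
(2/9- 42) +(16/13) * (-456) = -70552/117 = -603.01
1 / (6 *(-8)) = -1/48 = -0.02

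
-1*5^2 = -25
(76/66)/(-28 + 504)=19/7854 = 0.00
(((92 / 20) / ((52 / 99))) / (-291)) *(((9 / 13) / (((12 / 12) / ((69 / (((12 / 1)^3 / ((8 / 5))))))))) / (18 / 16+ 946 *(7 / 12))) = -2277/945876100 = 0.00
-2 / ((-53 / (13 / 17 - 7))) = -4/17 = -0.24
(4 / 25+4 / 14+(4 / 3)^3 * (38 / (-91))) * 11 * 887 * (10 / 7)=-652196908/85995 = -7584.13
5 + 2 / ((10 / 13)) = 38/5 = 7.60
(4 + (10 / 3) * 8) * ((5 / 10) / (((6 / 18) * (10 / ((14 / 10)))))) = 161/25 = 6.44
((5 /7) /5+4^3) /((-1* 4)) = -449/28 = -16.04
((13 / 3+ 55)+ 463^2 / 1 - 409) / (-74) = -321029/111 = -2892.15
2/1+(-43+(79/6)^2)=4765/36 = 132.36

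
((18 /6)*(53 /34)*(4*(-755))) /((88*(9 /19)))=-338.81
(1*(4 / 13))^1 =4/13 = 0.31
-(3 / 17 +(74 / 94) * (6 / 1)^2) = -22785/799 = -28.52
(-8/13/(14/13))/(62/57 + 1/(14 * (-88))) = -40128/76327 = -0.53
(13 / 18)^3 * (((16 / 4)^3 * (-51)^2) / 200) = 634933/2025 = 313.55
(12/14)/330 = 1/385 = 0.00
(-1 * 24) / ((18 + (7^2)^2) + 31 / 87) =-522/52621 = -0.01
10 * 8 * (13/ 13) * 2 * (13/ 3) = 2080/3 = 693.33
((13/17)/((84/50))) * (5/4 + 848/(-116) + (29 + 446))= 2525575/11832 = 213.45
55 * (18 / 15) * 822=54252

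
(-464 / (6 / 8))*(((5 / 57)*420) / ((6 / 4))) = -2598400/171 = -15195.32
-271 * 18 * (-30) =146340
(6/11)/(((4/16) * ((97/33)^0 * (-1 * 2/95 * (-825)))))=76/605 = 0.13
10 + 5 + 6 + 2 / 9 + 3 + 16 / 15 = 1138/45 = 25.29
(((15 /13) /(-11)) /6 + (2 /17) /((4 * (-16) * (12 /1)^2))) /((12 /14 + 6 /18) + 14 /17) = -1371881/157926912 = -0.01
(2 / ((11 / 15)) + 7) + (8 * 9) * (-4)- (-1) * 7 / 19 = -58082/209 = -277.90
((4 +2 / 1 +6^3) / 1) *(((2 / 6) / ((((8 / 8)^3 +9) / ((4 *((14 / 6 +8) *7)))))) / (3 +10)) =32116/195 = 164.70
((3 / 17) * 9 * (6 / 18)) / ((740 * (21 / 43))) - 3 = -264051/88060 = -3.00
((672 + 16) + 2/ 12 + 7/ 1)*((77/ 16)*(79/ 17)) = 25372193/1632 = 15546.69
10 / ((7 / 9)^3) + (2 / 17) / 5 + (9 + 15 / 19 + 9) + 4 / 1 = 24410499/553945 = 44.07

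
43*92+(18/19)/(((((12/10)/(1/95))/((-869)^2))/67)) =153215477/361 = 424419.60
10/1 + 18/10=59/5 = 11.80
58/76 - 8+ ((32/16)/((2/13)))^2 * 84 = 539173/38 = 14188.76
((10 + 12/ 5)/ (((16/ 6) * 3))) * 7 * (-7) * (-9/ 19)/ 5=13671/1900 = 7.20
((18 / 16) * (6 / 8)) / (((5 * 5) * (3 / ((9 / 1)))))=0.10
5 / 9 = 0.56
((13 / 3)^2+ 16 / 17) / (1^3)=3017/153 = 19.72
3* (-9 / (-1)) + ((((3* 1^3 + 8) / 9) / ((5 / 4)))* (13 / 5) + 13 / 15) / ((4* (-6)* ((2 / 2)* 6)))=874033/32400 = 26.98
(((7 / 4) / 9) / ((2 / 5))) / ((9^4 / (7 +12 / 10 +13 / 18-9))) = -49/8503056 = 0.00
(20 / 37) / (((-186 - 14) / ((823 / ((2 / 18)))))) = -7407/370 = -20.02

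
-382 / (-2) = 191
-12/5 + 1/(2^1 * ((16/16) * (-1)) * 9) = -221/90 = -2.46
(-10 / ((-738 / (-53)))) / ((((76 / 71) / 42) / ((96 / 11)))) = -2107280/8569 = -245.92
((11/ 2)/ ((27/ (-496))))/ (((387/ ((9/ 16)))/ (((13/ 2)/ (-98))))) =4433/455112 = 0.01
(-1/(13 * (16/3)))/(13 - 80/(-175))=-35/32656 = 0.00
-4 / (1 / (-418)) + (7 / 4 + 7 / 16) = 26787/16 = 1674.19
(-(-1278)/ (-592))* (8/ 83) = -639/3071 = -0.21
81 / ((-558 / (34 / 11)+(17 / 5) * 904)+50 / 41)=282285/10086601 = 0.03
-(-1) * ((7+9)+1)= 17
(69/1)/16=69/16 = 4.31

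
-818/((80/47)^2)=-903481/3200 = -282.34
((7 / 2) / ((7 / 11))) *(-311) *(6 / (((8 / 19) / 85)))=-16574745/8 = -2071843.12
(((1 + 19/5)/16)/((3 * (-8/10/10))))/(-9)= 5/36 = 0.14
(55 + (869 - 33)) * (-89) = -79299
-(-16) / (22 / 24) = 192/11 = 17.45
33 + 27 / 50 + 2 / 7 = 11839/350 = 33.83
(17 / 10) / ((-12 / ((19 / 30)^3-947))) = 434556397/3240000 = 134.12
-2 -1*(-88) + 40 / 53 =4598/53 = 86.75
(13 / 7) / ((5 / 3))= 39/35 = 1.11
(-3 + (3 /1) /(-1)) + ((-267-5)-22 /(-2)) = -267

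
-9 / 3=-3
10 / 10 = 1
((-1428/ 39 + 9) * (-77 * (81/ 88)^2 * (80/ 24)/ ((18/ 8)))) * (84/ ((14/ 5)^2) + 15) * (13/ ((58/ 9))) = 176654925/1276 = 138444.30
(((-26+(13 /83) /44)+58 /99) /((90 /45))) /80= -167039/1051776 = -0.16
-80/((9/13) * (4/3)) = -260/3 = -86.67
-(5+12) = -17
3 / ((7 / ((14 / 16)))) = 3/8 = 0.38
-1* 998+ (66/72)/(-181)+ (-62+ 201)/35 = -75566437/76020 = -994.03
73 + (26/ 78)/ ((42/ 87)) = 3095/42 = 73.69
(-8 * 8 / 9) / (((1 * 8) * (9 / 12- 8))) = 0.12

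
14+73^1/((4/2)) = 101/2 = 50.50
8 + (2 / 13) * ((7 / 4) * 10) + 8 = 243/13 = 18.69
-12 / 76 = -3/19 = -0.16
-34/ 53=-0.64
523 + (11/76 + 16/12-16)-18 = 111829/228 = 490.48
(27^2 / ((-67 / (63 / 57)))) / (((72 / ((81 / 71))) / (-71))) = 137781/10184 = 13.53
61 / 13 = 4.69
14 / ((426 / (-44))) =-308/213 = -1.45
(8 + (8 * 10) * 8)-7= 641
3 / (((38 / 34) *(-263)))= -51/4997 = -0.01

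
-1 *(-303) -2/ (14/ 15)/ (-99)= 303.02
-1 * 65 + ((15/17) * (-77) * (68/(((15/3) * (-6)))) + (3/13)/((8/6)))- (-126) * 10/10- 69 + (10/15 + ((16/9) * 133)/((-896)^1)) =137195/936 = 146.58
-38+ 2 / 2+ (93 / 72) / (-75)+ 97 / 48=-125987/3600 = -35.00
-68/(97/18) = -1224/97 = -12.62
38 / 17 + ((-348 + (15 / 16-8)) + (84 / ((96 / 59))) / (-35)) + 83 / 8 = -343.93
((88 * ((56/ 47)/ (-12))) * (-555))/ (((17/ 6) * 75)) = 91168/3995 = 22.82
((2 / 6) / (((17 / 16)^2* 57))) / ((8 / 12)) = 128/16473 = 0.01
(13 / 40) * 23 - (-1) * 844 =34059/40 = 851.48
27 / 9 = 3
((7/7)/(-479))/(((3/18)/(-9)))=54/479 = 0.11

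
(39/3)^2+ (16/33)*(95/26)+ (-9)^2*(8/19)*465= 130658239/8151 = 16029.72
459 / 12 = 153/4 = 38.25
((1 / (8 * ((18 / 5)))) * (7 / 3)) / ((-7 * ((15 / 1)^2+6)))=-5/99792 = 0.00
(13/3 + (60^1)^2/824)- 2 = 2071/309 = 6.70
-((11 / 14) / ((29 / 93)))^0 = -1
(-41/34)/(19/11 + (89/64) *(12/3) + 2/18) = -32472/199291 = -0.16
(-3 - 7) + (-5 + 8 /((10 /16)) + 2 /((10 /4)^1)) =-7/5 = -1.40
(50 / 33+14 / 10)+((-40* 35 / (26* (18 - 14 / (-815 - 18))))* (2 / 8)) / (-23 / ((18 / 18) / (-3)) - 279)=26845589/9197760 = 2.92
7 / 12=0.58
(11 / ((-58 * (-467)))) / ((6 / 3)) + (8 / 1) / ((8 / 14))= 758419/54172 = 14.00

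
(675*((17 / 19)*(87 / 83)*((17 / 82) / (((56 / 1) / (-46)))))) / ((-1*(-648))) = -4819075/28966336 = -0.17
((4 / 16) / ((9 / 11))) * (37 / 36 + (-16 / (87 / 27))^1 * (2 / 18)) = 5467/37584 = 0.15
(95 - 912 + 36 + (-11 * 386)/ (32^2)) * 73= -57315.69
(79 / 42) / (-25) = -0.08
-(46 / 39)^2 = -2116/1521 = -1.39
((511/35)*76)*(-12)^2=798912/5 = 159782.40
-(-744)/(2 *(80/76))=1767/5 = 353.40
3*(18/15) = 18/5 = 3.60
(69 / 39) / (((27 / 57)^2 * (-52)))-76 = -4169759/54756 = -76.15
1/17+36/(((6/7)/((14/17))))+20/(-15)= 33.31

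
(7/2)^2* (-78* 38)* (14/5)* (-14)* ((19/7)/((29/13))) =251113044/145 = 1731814.10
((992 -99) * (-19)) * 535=-9077345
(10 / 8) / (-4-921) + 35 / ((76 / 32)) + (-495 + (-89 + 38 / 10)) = -7950431/14060 = -565.46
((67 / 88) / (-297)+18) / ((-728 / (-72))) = 470381/264264 = 1.78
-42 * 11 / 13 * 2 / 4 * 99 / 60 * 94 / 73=-358281/9490 = -37.75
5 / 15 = 0.33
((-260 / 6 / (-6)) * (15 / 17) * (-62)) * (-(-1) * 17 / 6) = -10075/9 = -1119.44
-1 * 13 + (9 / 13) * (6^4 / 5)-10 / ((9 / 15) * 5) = 163.11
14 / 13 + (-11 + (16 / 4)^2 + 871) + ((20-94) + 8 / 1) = 10544/13 = 811.08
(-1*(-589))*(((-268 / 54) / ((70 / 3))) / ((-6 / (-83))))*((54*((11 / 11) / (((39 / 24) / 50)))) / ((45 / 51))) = -890916688/273 = -3263431.09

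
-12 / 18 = -2/3 = -0.67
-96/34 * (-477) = 22896/17 = 1346.82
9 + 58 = 67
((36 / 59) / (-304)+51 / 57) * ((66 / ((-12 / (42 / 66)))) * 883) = -24742543/8968 = -2758.98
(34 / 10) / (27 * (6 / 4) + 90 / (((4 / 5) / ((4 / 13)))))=442/9765 = 0.05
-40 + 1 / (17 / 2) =-678/17 = -39.88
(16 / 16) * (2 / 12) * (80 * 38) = 1520/3 = 506.67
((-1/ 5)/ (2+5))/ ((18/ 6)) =-1/105 = -0.01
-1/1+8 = 7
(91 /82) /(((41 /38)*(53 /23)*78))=0.01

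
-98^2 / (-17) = 9604/17 = 564.94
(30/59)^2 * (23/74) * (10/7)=103500/901579 = 0.11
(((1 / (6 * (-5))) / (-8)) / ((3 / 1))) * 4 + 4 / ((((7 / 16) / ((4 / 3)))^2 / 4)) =148.61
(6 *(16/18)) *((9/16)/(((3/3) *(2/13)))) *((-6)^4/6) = 4212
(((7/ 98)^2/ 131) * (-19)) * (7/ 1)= -19/3668 = -0.01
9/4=2.25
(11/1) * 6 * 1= 66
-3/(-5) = 3/5 = 0.60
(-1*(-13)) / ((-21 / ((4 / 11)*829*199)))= -8578492/231 = -37136.33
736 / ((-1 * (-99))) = 736/99 = 7.43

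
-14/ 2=-7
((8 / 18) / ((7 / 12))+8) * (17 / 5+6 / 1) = 8648/105 = 82.36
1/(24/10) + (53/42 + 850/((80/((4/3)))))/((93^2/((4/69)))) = 773797/1856652 = 0.42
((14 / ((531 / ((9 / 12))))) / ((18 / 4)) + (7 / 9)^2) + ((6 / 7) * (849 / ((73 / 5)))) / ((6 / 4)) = 82635452/2442069 = 33.84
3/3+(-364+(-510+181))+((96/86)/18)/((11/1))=-981940/1419 = -691.99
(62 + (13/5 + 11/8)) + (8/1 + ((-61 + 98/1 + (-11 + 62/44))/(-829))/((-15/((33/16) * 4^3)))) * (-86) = -21456077/33160 = -647.05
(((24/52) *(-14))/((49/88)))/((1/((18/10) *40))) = -76032/91 = -835.52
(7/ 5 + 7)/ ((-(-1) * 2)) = 21/5 = 4.20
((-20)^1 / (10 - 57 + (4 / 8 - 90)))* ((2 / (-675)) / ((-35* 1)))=16/1289925 = 0.00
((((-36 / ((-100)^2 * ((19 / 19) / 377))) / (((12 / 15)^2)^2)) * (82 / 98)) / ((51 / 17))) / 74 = -46371/3713024 = -0.01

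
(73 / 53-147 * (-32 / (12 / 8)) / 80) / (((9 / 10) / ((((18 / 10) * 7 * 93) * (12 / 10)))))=84002436/1325 = 63398.06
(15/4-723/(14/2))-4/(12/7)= -8557/84 = -101.87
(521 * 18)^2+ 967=87947851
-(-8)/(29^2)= 8/841 = 0.01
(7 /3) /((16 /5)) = 35/48 = 0.73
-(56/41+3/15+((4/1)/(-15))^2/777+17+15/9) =-145023821/7167825 = -20.23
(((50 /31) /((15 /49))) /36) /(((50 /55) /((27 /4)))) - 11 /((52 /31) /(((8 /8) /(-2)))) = 4.37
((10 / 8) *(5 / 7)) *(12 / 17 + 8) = 925/119 = 7.77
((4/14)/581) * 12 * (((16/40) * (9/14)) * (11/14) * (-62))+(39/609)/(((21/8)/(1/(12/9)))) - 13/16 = -401365479/462336560 = -0.87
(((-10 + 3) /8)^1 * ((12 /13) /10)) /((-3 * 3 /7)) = 49/780 = 0.06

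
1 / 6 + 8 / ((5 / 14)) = 677/30 = 22.57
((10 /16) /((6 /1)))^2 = 25/2304 = 0.01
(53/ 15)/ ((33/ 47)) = 2491/495 = 5.03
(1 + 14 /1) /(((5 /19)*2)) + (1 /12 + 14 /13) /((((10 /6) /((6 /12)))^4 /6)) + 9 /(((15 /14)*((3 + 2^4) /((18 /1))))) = 180380559/4940000 = 36.51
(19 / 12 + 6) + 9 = 199/12 = 16.58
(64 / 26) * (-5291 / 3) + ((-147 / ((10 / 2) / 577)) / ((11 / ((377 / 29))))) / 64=-49152421/10560 = -4654.59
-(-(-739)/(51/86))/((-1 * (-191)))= -6.52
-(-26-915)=941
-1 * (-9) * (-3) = -27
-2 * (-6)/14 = 6/7 = 0.86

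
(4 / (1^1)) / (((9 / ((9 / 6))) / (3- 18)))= -10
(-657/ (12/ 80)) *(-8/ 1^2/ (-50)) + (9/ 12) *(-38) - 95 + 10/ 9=-74087/90 = -823.19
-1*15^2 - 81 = -306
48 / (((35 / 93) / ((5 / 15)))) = 1488/35 = 42.51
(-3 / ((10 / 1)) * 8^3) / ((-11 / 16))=223.42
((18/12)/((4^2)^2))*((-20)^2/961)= 75/30752 = 0.00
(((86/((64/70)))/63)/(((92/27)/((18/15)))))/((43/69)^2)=1.35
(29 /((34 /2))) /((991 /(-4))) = -116/16847 = -0.01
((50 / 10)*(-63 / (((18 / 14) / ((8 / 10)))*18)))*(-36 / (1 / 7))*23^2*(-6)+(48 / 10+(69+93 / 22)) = -958031577/110 = -8709377.97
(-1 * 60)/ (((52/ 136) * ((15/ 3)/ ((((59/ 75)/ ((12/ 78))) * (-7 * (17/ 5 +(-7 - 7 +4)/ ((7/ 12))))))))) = -1929772/125 = -15438.18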